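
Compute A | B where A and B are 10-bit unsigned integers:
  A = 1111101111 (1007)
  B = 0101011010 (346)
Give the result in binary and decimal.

Apply | to each column (1 where either bit is 1):
  1111101111
| 0101011010
------------
  1111111111

Answer: 1111111111 (1023)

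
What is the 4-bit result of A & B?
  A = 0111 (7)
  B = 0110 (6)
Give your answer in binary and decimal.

Apply & to each column (1 only where both bits are 1):
  0111
& 0110
------
  0110

Answer: 0110 (6)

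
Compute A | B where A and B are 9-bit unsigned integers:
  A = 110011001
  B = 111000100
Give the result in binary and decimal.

Apply | to each column (1 where either bit is 1):
  110011001
| 111000100
-----------
  111011101

Answer: 111011101 (477)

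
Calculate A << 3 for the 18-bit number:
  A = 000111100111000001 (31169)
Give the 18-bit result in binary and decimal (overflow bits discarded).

Shift left by 3: drop the top 3 bit(s), append 3 zero(s) on the right.
  000111100111000001  ->  discard [000], keep [111100111000001], append 000
= 111100111000001000

Answer: 111100111000001000 (249352)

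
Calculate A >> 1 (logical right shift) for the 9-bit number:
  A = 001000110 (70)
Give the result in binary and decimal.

Logical shift right by 1: drop the bottom 1 bit(s), prepend 1 zero(s) on the left.
  001000110  ->  keep [00100011], discard [0], prepend 0
= 000100011

Answer: 000100011 (35)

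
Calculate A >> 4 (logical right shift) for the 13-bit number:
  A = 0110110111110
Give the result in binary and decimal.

Logical shift right by 4: drop the bottom 4 bit(s), prepend 4 zero(s) on the left.
  0110110111110  ->  keep [011011011], discard [1110], prepend 0000
= 0000011011011

Answer: 0000011011011 (219)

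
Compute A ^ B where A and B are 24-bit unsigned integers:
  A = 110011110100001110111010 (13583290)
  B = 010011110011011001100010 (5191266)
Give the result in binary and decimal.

Apply ^ to each column (1 where bits differ):
  110011110100001110111010
^ 010011110011011001100010
--------------------------
  100000000111010111011000

Answer: 100000000111010111011000 (8418776)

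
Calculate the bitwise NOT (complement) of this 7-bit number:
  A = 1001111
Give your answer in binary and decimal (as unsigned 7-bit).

Flip each bit (0->1, 1->0):
  1001111
  0110000

Answer: 0110000 (48)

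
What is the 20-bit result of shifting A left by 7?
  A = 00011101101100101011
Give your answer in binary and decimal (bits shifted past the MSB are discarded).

Shift left by 7: drop the top 7 bit(s), append 7 zero(s) on the right.
  00011101101100101011  ->  discard [0001110], keep [1101100101011], append 0000000
= 11011001010110000000

Answer: 11011001010110000000 (890240)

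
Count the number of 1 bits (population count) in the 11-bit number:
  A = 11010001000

11010001000
1-bits at positions (from bit 0 = LSB): 3, 7, 9, 10
Count = 4

Answer: 4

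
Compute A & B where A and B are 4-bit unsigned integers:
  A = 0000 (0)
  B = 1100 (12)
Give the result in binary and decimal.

Apply & to each column (1 only where both bits are 1):
  0000
& 1100
------
  0000

Answer: 0000 (0)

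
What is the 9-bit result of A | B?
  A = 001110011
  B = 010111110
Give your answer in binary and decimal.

Apply | to each column (1 where either bit is 1):
  001110011
| 010111110
-----------
  011111111

Answer: 011111111 (255)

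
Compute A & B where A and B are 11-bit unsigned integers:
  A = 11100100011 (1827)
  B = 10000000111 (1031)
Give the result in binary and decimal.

Apply & to each column (1 only where both bits are 1):
  11100100011
& 10000000111
-------------
  10000000011

Answer: 10000000011 (1027)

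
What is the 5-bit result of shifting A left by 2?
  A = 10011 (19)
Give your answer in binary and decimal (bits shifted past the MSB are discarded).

Shift left by 2: drop the top 2 bit(s), append 2 zero(s) on the right.
  10011  ->  discard [10], keep [011], append 00
= 01100

Answer: 01100 (12)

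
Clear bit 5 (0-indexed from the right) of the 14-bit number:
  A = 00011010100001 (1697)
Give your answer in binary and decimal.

Mask = ~(1 << 5) = 11111111011111
Bit 5 of A is 1, so AND-ing with the mask clears it to 0.
  00011010100001
& 11111111011111
----------------
  00011010000001

Answer: 00011010000001 (1665)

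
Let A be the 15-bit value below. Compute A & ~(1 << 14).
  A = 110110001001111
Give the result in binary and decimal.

Mask = ~(1 << 14) = 011111111111111
Bit 14 of A is 1, so AND-ing with the mask clears it to 0.
  110110001001111
& 011111111111111
-----------------
  010110001001111

Answer: 010110001001111 (11343)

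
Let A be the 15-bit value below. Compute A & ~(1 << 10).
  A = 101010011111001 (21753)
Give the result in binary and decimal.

Mask = ~(1 << 10) = 111101111111111
Bit 10 of A is 1, so AND-ing with the mask clears it to 0.
  101010011111001
& 111101111111111
-----------------
  101000011111001

Answer: 101000011111001 (20729)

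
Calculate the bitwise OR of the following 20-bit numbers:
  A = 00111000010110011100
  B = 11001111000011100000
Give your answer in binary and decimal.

Apply | to each column (1 where either bit is 1):
  00111000010110011100
| 11001111000011100000
----------------------
  11111111010111111100

Answer: 11111111010111111100 (1046012)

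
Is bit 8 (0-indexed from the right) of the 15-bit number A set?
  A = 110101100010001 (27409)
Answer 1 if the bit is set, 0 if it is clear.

Bit 8 is the 9th from the right.
  110101100010001
        ^
That bit is 1.

Answer: 1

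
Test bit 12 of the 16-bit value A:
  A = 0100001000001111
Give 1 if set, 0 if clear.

Bit 12 is the 13th from the right.
  0100001000001111
     ^
That bit is 0.

Answer: 0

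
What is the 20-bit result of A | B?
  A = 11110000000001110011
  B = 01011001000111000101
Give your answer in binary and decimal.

Apply | to each column (1 where either bit is 1):
  11110000000001110011
| 01011001000111000101
----------------------
  11111001000111110111

Answer: 11111001000111110111 (1020407)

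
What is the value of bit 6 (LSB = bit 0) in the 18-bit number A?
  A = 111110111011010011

Bit 6 is the 7th from the right.
  111110111011010011
             ^
That bit is 1.

Answer: 1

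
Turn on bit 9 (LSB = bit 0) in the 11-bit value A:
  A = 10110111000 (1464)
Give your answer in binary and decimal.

Mask = 1 << 9 = 01000000000
Bit 9 of A is 0, so OR-ing with the mask flips it to 1.
  10110111000
| 01000000000
-------------
  11110111000

Answer: 11110111000 (1976)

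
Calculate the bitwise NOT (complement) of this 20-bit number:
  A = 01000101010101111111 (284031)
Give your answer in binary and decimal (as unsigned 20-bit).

Flip each bit (0->1, 1->0):
  01000101010101111111
  10111010101010000000

Answer: 10111010101010000000 (764544)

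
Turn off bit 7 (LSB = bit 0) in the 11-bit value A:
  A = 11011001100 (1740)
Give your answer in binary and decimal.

Mask = ~(1 << 7) = 11101111111
Bit 7 of A is 1, so AND-ing with the mask clears it to 0.
  11011001100
& 11101111111
-------------
  11001001100

Answer: 11001001100 (1612)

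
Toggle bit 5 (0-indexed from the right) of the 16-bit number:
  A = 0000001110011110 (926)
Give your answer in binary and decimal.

Mask = 1 << 5 = 0000000000100000
Bit 5 of A is 0; XOR with the mask flips it to 1.
  0000001110011110
^ 0000000000100000
------------------
  0000001110111110

Answer: 0000001110111110 (958)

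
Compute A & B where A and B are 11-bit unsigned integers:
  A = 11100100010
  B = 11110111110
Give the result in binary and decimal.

Apply & to each column (1 only where both bits are 1):
  11100100010
& 11110111110
-------------
  11100100010

Answer: 11100100010 (1826)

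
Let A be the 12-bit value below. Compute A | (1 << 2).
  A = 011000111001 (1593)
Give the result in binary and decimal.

Mask = 1 << 2 = 000000000100
Bit 2 of A is 0, so OR-ing with the mask flips it to 1.
  011000111001
| 000000000100
--------------
  011000111101

Answer: 011000111101 (1597)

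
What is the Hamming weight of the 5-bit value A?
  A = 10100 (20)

10100
1-bits at positions (from bit 0 = LSB): 2, 4
Count = 2

Answer: 2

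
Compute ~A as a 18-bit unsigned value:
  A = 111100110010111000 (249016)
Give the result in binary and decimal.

Flip each bit (0->1, 1->0):
  111100110010111000
  000011001101000111

Answer: 000011001101000111 (13127)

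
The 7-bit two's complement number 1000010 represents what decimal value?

MSB is 1, so the value is negative. Find the magnitude:
1. Invert bits:  0111101
2. Add 1:        0111110  = 62
3. Apply sign:   -62

Answer: -62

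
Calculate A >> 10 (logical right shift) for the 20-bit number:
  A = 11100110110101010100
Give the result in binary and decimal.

Logical shift right by 10: drop the bottom 10 bit(s), prepend 10 zero(s) on the left.
  11100110110101010100  ->  keep [1110011011], discard [0101010100], prepend 0000000000
= 00000000001110011011

Answer: 00000000001110011011 (923)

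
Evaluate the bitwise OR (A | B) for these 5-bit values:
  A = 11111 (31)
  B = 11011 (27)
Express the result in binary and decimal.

Apply | to each column (1 where either bit is 1):
  11111
| 11011
-------
  11111

Answer: 11111 (31)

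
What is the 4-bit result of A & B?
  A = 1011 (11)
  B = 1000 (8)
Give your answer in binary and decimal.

Apply & to each column (1 only where both bits are 1):
  1011
& 1000
------
  1000

Answer: 1000 (8)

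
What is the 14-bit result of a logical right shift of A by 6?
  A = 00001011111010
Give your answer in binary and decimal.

Logical shift right by 6: drop the bottom 6 bit(s), prepend 6 zero(s) on the left.
  00001011111010  ->  keep [00001011], discard [111010], prepend 000000
= 00000000001011

Answer: 00000000001011 (11)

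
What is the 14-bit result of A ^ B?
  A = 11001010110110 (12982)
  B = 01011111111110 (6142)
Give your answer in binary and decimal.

Apply ^ to each column (1 where bits differ):
  11001010110110
^ 01011111111110
----------------
  10010101001000

Answer: 10010101001000 (9544)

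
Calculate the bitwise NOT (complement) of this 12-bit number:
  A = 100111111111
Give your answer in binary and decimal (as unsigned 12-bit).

Flip each bit (0->1, 1->0):
  100111111111
  011000000000

Answer: 011000000000 (1536)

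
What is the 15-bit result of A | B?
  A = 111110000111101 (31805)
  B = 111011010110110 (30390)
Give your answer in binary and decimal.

Apply | to each column (1 where either bit is 1):
  111110000111101
| 111011010110110
-----------------
  111111010111111

Answer: 111111010111111 (32447)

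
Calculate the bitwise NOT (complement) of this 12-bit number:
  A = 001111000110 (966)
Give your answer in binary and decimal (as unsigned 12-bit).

Flip each bit (0->1, 1->0):
  001111000110
  110000111001

Answer: 110000111001 (3129)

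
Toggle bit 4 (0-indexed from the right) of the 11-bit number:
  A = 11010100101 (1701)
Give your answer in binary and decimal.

Mask = 1 << 4 = 00000010000
Bit 4 of A is 0; XOR with the mask flips it to 1.
  11010100101
^ 00000010000
-------------
  11010110101

Answer: 11010110101 (1717)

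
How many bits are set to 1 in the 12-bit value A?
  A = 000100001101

000100001101
1-bits at positions (from bit 0 = LSB): 0, 2, 3, 8
Count = 4

Answer: 4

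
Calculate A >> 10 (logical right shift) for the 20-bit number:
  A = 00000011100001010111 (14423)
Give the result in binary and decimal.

Logical shift right by 10: drop the bottom 10 bit(s), prepend 10 zero(s) on the left.
  00000011100001010111  ->  keep [0000001110], discard [0001010111], prepend 0000000000
= 00000000000000001110

Answer: 00000000000000001110 (14)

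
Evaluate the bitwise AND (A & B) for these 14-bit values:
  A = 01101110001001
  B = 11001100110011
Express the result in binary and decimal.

Apply & to each column (1 only where both bits are 1):
  01101110001001
& 11001100110011
----------------
  01001100000001

Answer: 01001100000001 (4865)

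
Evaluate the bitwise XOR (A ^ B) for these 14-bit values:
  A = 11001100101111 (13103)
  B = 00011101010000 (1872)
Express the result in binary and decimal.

Apply ^ to each column (1 where bits differ):
  11001100101111
^ 00011101010000
----------------
  11010001111111

Answer: 11010001111111 (13439)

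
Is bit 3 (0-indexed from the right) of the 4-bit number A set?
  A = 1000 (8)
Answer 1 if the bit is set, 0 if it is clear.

Bit 3 is the 4th from the right.
  1000
  ^
That bit is 1.

Answer: 1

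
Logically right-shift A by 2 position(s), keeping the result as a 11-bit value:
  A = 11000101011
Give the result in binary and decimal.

Logical shift right by 2: drop the bottom 2 bit(s), prepend 2 zero(s) on the left.
  11000101011  ->  keep [110001010], discard [11], prepend 00
= 00110001010

Answer: 00110001010 (394)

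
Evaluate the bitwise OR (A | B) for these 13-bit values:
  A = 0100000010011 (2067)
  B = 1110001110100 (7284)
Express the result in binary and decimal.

Apply | to each column (1 where either bit is 1):
  0100000010011
| 1110001110100
---------------
  1110001110111

Answer: 1110001110111 (7287)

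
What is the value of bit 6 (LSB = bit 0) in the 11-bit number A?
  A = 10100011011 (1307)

Bit 6 is the 7th from the right.
  10100011011
      ^
That bit is 0.

Answer: 0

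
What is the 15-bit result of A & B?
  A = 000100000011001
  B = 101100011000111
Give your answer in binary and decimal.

Apply & to each column (1 only where both bits are 1):
  000100000011001
& 101100011000111
-----------------
  000100000000001

Answer: 000100000000001 (2049)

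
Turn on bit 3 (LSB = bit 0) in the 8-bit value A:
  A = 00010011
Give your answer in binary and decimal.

Mask = 1 << 3 = 00001000
Bit 3 of A is 0, so OR-ing with the mask flips it to 1.
  00010011
| 00001000
----------
  00011011

Answer: 00011011 (27)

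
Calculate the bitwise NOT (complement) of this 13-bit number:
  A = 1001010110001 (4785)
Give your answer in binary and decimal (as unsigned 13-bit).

Flip each bit (0->1, 1->0):
  1001010110001
  0110101001110

Answer: 0110101001110 (3406)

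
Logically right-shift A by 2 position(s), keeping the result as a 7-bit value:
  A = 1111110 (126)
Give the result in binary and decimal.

Logical shift right by 2: drop the bottom 2 bit(s), prepend 2 zero(s) on the left.
  1111110  ->  keep [11111], discard [10], prepend 00
= 0011111

Answer: 0011111 (31)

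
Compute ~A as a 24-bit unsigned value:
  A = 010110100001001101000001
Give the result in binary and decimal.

Flip each bit (0->1, 1->0):
  010110100001001101000001
  101001011110110010111110

Answer: 101001011110110010111110 (10874046)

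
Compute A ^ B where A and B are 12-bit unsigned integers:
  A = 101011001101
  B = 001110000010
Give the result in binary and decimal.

Apply ^ to each column (1 where bits differ):
  101011001101
^ 001110000010
--------------
  100101001111

Answer: 100101001111 (2383)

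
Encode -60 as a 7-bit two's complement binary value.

1. Binary of +60:  0111100
2. Invert bits:     1000011
3. Add 1:           1000100

Answer: 1000100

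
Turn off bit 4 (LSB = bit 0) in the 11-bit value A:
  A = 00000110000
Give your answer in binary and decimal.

Mask = ~(1 << 4) = 11111101111
Bit 4 of A is 1, so AND-ing with the mask clears it to 0.
  00000110000
& 11111101111
-------------
  00000100000

Answer: 00000100000 (32)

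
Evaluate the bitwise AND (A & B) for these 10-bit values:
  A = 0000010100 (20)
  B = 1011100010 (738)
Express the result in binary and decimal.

Apply & to each column (1 only where both bits are 1):
  0000010100
& 1011100010
------------
  0000000000

Answer: 0000000000 (0)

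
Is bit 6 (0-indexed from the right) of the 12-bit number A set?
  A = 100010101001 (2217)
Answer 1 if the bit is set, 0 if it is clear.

Bit 6 is the 7th from the right.
  100010101001
       ^
That bit is 0.

Answer: 0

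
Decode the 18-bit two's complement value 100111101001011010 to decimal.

MSB is 1, so the value is negative. Find the magnitude:
1. Invert bits:  011000010110100101
2. Add 1:        011000010110100110  = 99750
3. Apply sign:   -99750

Answer: -99750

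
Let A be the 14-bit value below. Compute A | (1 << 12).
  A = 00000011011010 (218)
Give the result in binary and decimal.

Mask = 1 << 12 = 01000000000000
Bit 12 of A is 0, so OR-ing with the mask flips it to 1.
  00000011011010
| 01000000000000
----------------
  01000011011010

Answer: 01000011011010 (4314)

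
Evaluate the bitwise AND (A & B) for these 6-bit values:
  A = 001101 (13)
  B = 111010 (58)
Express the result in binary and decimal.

Apply & to each column (1 only where both bits are 1):
  001101
& 111010
--------
  001000

Answer: 001000 (8)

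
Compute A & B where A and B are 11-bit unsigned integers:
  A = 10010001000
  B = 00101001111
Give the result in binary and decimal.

Apply & to each column (1 only where both bits are 1):
  10010001000
& 00101001111
-------------
  00000001000

Answer: 00000001000 (8)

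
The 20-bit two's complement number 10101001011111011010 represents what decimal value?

MSB is 1, so the value is negative. Find the magnitude:
1. Invert bits:  01010110100000100101
2. Add 1:        01010110100000100110  = 354342
3. Apply sign:   -354342

Answer: -354342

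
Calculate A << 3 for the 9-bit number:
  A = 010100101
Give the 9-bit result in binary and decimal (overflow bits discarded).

Shift left by 3: drop the top 3 bit(s), append 3 zero(s) on the right.
  010100101  ->  discard [010], keep [100101], append 000
= 100101000

Answer: 100101000 (296)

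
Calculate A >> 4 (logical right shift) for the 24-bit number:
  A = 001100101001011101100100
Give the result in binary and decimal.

Logical shift right by 4: drop the bottom 4 bit(s), prepend 4 zero(s) on the left.
  001100101001011101100100  ->  keep [00110010100101110110], discard [0100], prepend 0000
= 000000110010100101110110

Answer: 000000110010100101110110 (207222)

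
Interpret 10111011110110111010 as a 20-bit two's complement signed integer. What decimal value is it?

MSB is 1, so the value is negative. Find the magnitude:
1. Invert bits:  01000100001001000101
2. Add 1:        01000100001001000110  = 279110
3. Apply sign:   -279110

Answer: -279110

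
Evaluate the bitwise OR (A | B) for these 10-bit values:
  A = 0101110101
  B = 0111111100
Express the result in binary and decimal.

Apply | to each column (1 where either bit is 1):
  0101110101
| 0111111100
------------
  0111111101

Answer: 0111111101 (509)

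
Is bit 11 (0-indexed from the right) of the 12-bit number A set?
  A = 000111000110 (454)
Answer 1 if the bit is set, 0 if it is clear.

Bit 11 is the 12th from the right.
  000111000110
  ^
That bit is 0.

Answer: 0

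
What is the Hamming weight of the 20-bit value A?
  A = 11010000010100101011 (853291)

11010000010100101011
1-bits at positions (from bit 0 = LSB): 0, 1, 3, 5, 8, 10, 16, 18, 19
Count = 9

Answer: 9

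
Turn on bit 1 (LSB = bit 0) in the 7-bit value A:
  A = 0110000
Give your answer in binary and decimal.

Mask = 1 << 1 = 0000010
Bit 1 of A is 0, so OR-ing with the mask flips it to 1.
  0110000
| 0000010
---------
  0110010

Answer: 0110010 (50)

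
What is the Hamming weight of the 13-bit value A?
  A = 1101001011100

1101001011100
1-bits at positions (from bit 0 = LSB): 2, 3, 4, 6, 9, 11, 12
Count = 7

Answer: 7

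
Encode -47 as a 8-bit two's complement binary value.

1. Binary of +47:  00101111
2. Invert bits:     11010000
3. Add 1:           11010001

Answer: 11010001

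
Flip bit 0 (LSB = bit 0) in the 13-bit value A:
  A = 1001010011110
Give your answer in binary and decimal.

Mask = 1 << 0 = 0000000000001
Bit 0 of A is 0; XOR with the mask flips it to 1.
  1001010011110
^ 0000000000001
---------------
  1001010011111

Answer: 1001010011111 (4767)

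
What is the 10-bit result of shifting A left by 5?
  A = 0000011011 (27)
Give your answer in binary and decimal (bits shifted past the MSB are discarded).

Shift left by 5: drop the top 5 bit(s), append 5 zero(s) on the right.
  0000011011  ->  discard [00000], keep [11011], append 00000
= 1101100000

Answer: 1101100000 (864)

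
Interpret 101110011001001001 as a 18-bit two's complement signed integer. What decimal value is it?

MSB is 1, so the value is negative. Find the magnitude:
1. Invert bits:  010001100110110110
2. Add 1:        010001100110110111  = 72119
3. Apply sign:   -72119

Answer: -72119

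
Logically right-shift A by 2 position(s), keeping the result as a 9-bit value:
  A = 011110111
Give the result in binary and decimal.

Logical shift right by 2: drop the bottom 2 bit(s), prepend 2 zero(s) on the left.
  011110111  ->  keep [0111101], discard [11], prepend 00
= 000111101

Answer: 000111101 (61)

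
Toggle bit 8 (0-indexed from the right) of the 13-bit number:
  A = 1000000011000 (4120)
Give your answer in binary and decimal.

Mask = 1 << 8 = 0000100000000
Bit 8 of A is 0; XOR with the mask flips it to 1.
  1000000011000
^ 0000100000000
---------------
  1000100011000

Answer: 1000100011000 (4376)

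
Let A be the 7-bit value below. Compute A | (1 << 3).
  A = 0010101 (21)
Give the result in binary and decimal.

Mask = 1 << 3 = 0001000
Bit 3 of A is 0, so OR-ing with the mask flips it to 1.
  0010101
| 0001000
---------
  0011101

Answer: 0011101 (29)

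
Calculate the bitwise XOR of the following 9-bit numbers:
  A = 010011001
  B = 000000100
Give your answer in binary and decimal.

Apply ^ to each column (1 where bits differ):
  010011001
^ 000000100
-----------
  010011101

Answer: 010011101 (157)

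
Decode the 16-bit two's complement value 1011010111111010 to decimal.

MSB is 1, so the value is negative. Find the magnitude:
1. Invert bits:  0100101000000101
2. Add 1:        0100101000000110  = 18950
3. Apply sign:   -18950

Answer: -18950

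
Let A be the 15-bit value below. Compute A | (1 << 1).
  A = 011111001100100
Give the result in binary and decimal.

Mask = 1 << 1 = 000000000000010
Bit 1 of A is 0, so OR-ing with the mask flips it to 1.
  011111001100100
| 000000000000010
-----------------
  011111001100110

Answer: 011111001100110 (15974)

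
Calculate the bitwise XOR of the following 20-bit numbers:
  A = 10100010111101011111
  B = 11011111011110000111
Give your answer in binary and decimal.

Apply ^ to each column (1 where bits differ):
  10100010111101011111
^ 11011111011110000111
----------------------
  01111101100011011000

Answer: 01111101100011011000 (514264)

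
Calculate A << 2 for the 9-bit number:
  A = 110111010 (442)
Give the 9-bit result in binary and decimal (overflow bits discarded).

Shift left by 2: drop the top 2 bit(s), append 2 zero(s) on the right.
  110111010  ->  discard [11], keep [0111010], append 00
= 011101000

Answer: 011101000 (232)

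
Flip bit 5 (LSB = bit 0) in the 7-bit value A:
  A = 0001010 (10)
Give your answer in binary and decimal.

Mask = 1 << 5 = 0100000
Bit 5 of A is 0; XOR with the mask flips it to 1.
  0001010
^ 0100000
---------
  0101010

Answer: 0101010 (42)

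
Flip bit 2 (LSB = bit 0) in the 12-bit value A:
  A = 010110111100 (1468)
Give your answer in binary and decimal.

Mask = 1 << 2 = 000000000100
Bit 2 of A is 1; XOR with the mask flips it to 0.
  010110111100
^ 000000000100
--------------
  010110111000

Answer: 010110111000 (1464)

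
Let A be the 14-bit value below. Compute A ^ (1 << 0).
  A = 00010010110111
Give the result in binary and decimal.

Mask = 1 << 0 = 00000000000001
Bit 0 of A is 1; XOR with the mask flips it to 0.
  00010010110111
^ 00000000000001
----------------
  00010010110110

Answer: 00010010110110 (1206)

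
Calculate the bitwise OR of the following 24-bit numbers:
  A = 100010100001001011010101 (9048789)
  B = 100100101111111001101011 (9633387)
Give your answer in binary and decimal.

Apply | to each column (1 where either bit is 1):
  100010100001001011010101
| 100100101111111001101011
--------------------------
  100110101111111011111111

Answer: 100110101111111011111111 (10157823)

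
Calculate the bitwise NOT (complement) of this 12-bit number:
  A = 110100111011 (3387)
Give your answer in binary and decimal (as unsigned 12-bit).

Flip each bit (0->1, 1->0):
  110100111011
  001011000100

Answer: 001011000100 (708)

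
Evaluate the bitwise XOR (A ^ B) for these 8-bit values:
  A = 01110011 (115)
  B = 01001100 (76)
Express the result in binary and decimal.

Apply ^ to each column (1 where bits differ):
  01110011
^ 01001100
----------
  00111111

Answer: 00111111 (63)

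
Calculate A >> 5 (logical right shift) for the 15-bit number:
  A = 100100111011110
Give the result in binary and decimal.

Logical shift right by 5: drop the bottom 5 bit(s), prepend 5 zero(s) on the left.
  100100111011110  ->  keep [1001001110], discard [11110], prepend 00000
= 000001001001110

Answer: 000001001001110 (590)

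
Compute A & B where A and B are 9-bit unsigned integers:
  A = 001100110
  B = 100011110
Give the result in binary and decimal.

Apply & to each column (1 only where both bits are 1):
  001100110
& 100011110
-----------
  000000110

Answer: 000000110 (6)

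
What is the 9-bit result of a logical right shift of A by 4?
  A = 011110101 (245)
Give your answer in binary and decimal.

Logical shift right by 4: drop the bottom 4 bit(s), prepend 4 zero(s) on the left.
  011110101  ->  keep [01111], discard [0101], prepend 0000
= 000001111

Answer: 000001111 (15)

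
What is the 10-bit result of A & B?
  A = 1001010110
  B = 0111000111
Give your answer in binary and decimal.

Apply & to each column (1 only where both bits are 1):
  1001010110
& 0111000111
------------
  0001000110

Answer: 0001000110 (70)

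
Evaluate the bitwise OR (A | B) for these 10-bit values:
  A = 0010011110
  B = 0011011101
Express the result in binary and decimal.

Apply | to each column (1 where either bit is 1):
  0010011110
| 0011011101
------------
  0011011111

Answer: 0011011111 (223)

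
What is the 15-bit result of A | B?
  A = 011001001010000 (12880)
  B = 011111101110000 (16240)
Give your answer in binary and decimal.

Apply | to each column (1 where either bit is 1):
  011001001010000
| 011111101110000
-----------------
  011111101110000

Answer: 011111101110000 (16240)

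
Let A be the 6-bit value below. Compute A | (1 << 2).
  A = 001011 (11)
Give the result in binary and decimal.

Mask = 1 << 2 = 000100
Bit 2 of A is 0, so OR-ing with the mask flips it to 1.
  001011
| 000100
--------
  001111

Answer: 001111 (15)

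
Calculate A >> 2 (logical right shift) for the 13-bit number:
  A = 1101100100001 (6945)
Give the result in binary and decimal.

Logical shift right by 2: drop the bottom 2 bit(s), prepend 2 zero(s) on the left.
  1101100100001  ->  keep [11011001000], discard [01], prepend 00
= 0011011001000

Answer: 0011011001000 (1736)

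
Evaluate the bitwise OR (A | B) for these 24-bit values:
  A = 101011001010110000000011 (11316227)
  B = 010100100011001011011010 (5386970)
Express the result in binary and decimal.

Apply | to each column (1 where either bit is 1):
  101011001010110000000011
| 010100100011001011011010
--------------------------
  111111101011111011011011

Answer: 111111101011111011011011 (16695003)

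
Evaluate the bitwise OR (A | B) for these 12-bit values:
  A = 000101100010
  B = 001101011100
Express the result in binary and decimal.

Apply | to each column (1 where either bit is 1):
  000101100010
| 001101011100
--------------
  001101111110

Answer: 001101111110 (894)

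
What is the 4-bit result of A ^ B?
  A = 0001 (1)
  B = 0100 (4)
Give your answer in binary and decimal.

Apply ^ to each column (1 where bits differ):
  0001
^ 0100
------
  0101

Answer: 0101 (5)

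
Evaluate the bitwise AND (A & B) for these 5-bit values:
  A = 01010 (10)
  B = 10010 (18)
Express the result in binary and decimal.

Apply & to each column (1 only where both bits are 1):
  01010
& 10010
-------
  00010

Answer: 00010 (2)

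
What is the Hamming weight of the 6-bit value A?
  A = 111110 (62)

111110
1-bits at positions (from bit 0 = LSB): 1, 2, 3, 4, 5
Count = 5

Answer: 5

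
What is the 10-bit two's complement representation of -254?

1. Binary of +254:  0011111110
2. Invert bits:     1100000001
3. Add 1:           1100000010

Answer: 1100000010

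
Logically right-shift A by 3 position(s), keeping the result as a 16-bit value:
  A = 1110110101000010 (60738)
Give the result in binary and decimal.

Logical shift right by 3: drop the bottom 3 bit(s), prepend 3 zero(s) on the left.
  1110110101000010  ->  keep [1110110101000], discard [010], prepend 000
= 0001110110101000

Answer: 0001110110101000 (7592)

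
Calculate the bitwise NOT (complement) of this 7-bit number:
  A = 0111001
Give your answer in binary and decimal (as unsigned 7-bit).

Flip each bit (0->1, 1->0):
  0111001
  1000110

Answer: 1000110 (70)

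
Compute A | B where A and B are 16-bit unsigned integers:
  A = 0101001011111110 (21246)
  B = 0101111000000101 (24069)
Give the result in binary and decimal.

Apply | to each column (1 where either bit is 1):
  0101001011111110
| 0101111000000101
------------------
  0101111011111111

Answer: 0101111011111111 (24319)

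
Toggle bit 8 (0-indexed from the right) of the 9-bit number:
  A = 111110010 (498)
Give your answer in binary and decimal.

Mask = 1 << 8 = 100000000
Bit 8 of A is 1; XOR with the mask flips it to 0.
  111110010
^ 100000000
-----------
  011110010

Answer: 011110010 (242)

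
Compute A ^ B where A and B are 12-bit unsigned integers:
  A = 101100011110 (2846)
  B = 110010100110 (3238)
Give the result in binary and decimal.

Apply ^ to each column (1 where bits differ):
  101100011110
^ 110010100110
--------------
  011110111000

Answer: 011110111000 (1976)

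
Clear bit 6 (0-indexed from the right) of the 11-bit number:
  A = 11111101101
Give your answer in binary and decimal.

Mask = ~(1 << 6) = 11110111111
Bit 6 of A is 1, so AND-ing with the mask clears it to 0.
  11111101101
& 11110111111
-------------
  11110101101

Answer: 11110101101 (1965)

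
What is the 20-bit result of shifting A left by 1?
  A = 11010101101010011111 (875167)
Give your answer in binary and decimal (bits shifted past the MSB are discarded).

Shift left by 1: drop the top 1 bit(s), append 1 zero(s) on the right.
  11010101101010011111  ->  discard [1], keep [1010101101010011111], append 0
= 10101011010100111110

Answer: 10101011010100111110 (701758)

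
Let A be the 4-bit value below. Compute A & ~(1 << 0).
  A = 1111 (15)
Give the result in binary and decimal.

Mask = ~(1 << 0) = 1110
Bit 0 of A is 1, so AND-ing with the mask clears it to 0.
  1111
& 1110
------
  1110

Answer: 1110 (14)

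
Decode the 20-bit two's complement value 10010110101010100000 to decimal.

MSB is 1, so the value is negative. Find the magnitude:
1. Invert bits:  01101001010101011111
2. Add 1:        01101001010101100000  = 431456
3. Apply sign:   -431456

Answer: -431456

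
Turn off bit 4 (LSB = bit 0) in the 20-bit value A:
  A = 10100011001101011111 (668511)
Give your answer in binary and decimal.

Mask = ~(1 << 4) = 11111111111111101111
Bit 4 of A is 1, so AND-ing with the mask clears it to 0.
  10100011001101011111
& 11111111111111101111
----------------------
  10100011001101001111

Answer: 10100011001101001111 (668495)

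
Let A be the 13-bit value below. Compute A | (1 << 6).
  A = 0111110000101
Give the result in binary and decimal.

Mask = 1 << 6 = 0000001000000
Bit 6 of A is 0, so OR-ing with the mask flips it to 1.
  0111110000101
| 0000001000000
---------------
  0111111000101

Answer: 0111111000101 (4037)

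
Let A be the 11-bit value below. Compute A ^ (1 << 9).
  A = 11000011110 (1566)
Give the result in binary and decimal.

Mask = 1 << 9 = 01000000000
Bit 9 of A is 1; XOR with the mask flips it to 0.
  11000011110
^ 01000000000
-------------
  10000011110

Answer: 10000011110 (1054)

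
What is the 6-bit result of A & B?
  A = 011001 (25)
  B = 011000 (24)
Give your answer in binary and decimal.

Apply & to each column (1 only where both bits are 1):
  011001
& 011000
--------
  011000

Answer: 011000 (24)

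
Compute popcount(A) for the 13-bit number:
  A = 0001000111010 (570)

0001000111010
1-bits at positions (from bit 0 = LSB): 1, 3, 4, 5, 9
Count = 5

Answer: 5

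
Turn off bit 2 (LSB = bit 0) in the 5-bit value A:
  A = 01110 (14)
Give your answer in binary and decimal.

Mask = ~(1 << 2) = 11011
Bit 2 of A is 1, so AND-ing with the mask clears it to 0.
  01110
& 11011
-------
  01010

Answer: 01010 (10)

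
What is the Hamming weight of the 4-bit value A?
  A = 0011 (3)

0011
1-bits at positions (from bit 0 = LSB): 0, 1
Count = 2

Answer: 2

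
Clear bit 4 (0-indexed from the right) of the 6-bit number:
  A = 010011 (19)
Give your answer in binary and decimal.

Mask = ~(1 << 4) = 101111
Bit 4 of A is 1, so AND-ing with the mask clears it to 0.
  010011
& 101111
--------
  000011

Answer: 000011 (3)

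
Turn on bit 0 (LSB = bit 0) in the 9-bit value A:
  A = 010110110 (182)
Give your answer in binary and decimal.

Mask = 1 << 0 = 000000001
Bit 0 of A is 0, so OR-ing with the mask flips it to 1.
  010110110
| 000000001
-----------
  010110111

Answer: 010110111 (183)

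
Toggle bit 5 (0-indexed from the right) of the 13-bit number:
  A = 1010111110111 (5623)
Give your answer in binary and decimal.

Mask = 1 << 5 = 0000000100000
Bit 5 of A is 1; XOR with the mask flips it to 0.
  1010111110111
^ 0000000100000
---------------
  1010111010111

Answer: 1010111010111 (5591)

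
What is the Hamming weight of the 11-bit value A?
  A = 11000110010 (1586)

11000110010
1-bits at positions (from bit 0 = LSB): 1, 4, 5, 9, 10
Count = 5

Answer: 5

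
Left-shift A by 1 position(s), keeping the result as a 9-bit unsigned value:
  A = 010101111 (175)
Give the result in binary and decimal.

Shift left by 1: drop the top 1 bit(s), append 1 zero(s) on the right.
  010101111  ->  discard [0], keep [10101111], append 0
= 101011110

Answer: 101011110 (350)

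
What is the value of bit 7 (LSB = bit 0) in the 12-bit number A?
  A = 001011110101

Bit 7 is the 8th from the right.
  001011110101
      ^
That bit is 1.

Answer: 1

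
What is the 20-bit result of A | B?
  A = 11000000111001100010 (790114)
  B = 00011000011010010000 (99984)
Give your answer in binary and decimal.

Apply | to each column (1 where either bit is 1):
  11000000111001100010
| 00011000011010010000
----------------------
  11011000111011110010

Answer: 11011000111011110010 (888562)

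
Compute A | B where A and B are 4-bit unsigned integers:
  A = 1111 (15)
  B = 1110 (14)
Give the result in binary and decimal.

Apply | to each column (1 where either bit is 1):
  1111
| 1110
------
  1111

Answer: 1111 (15)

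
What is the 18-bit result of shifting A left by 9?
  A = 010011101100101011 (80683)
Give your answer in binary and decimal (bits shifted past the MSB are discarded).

Shift left by 9: drop the top 9 bit(s), append 9 zero(s) on the right.
  010011101100101011  ->  discard [010011101], keep [100101011], append 000000000
= 100101011000000000

Answer: 100101011000000000 (153088)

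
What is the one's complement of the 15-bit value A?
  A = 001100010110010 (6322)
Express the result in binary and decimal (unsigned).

Flip each bit (0->1, 1->0):
  001100010110010
  110011101001101

Answer: 110011101001101 (26445)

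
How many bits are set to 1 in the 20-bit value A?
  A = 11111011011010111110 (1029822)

11111011011010111110
1-bits at positions (from bit 0 = LSB): 1, 2, 3, 4, 5, 7, 9, 10, 12, 13, 15, 16, 17, 18, 19
Count = 15

Answer: 15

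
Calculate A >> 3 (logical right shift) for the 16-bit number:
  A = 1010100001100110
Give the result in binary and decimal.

Logical shift right by 3: drop the bottom 3 bit(s), prepend 3 zero(s) on the left.
  1010100001100110  ->  keep [1010100001100], discard [110], prepend 000
= 0001010100001100

Answer: 0001010100001100 (5388)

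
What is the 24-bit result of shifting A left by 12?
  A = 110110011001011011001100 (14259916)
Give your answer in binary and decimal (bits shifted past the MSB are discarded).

Shift left by 12: drop the top 12 bit(s), append 12 zero(s) on the right.
  110110011001011011001100  ->  discard [110110011001], keep [011011001100], append 000000000000
= 011011001100000000000000

Answer: 011011001100000000000000 (7127040)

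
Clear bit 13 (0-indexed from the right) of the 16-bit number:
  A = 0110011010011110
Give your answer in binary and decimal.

Mask = ~(1 << 13) = 1101111111111111
Bit 13 of A is 1, so AND-ing with the mask clears it to 0.
  0110011010011110
& 1101111111111111
------------------
  0100011010011110

Answer: 0100011010011110 (18078)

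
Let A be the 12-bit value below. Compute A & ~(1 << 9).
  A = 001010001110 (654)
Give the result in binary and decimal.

Mask = ~(1 << 9) = 110111111111
Bit 9 of A is 1, so AND-ing with the mask clears it to 0.
  001010001110
& 110111111111
--------------
  000010001110

Answer: 000010001110 (142)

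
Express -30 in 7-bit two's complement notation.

1. Binary of +30:  0011110
2. Invert bits:     1100001
3. Add 1:           1100010

Answer: 1100010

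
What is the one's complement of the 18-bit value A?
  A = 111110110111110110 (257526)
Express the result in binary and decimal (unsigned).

Flip each bit (0->1, 1->0):
  111110110111110110
  000001001000001001

Answer: 000001001000001001 (4617)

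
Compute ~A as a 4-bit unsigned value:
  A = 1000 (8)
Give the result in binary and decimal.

Flip each bit (0->1, 1->0):
  1000
  0111

Answer: 0111 (7)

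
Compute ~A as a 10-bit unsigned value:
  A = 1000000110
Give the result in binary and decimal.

Flip each bit (0->1, 1->0):
  1000000110
  0111111001

Answer: 0111111001 (505)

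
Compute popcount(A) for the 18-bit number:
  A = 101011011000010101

101011011000010101
1-bits at positions (from bit 0 = LSB): 0, 2, 4, 9, 10, 12, 13, 15, 17
Count = 9

Answer: 9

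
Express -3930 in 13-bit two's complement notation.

1. Binary of +3930:  0111101011010
2. Invert bits:     1000010100101
3. Add 1:           1000010100110

Answer: 1000010100110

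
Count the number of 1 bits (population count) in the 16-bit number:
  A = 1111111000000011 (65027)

1111111000000011
1-bits at positions (from bit 0 = LSB): 0, 1, 9, 10, 11, 12, 13, 14, 15
Count = 9

Answer: 9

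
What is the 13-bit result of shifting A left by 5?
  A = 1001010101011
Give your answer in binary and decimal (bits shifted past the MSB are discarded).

Shift left by 5: drop the top 5 bit(s), append 5 zero(s) on the right.
  1001010101011  ->  discard [10010], keep [10101011], append 00000
= 1010101100000

Answer: 1010101100000 (5472)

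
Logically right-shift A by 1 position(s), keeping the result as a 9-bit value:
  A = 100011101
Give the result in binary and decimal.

Logical shift right by 1: drop the bottom 1 bit(s), prepend 1 zero(s) on the left.
  100011101  ->  keep [10001110], discard [1], prepend 0
= 010001110

Answer: 010001110 (142)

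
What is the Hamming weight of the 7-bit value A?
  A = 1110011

1110011
1-bits at positions (from bit 0 = LSB): 0, 1, 4, 5, 6
Count = 5

Answer: 5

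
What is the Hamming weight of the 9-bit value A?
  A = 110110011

110110011
1-bits at positions (from bit 0 = LSB): 0, 1, 4, 5, 7, 8
Count = 6

Answer: 6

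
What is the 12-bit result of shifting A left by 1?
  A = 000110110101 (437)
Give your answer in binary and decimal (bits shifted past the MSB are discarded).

Shift left by 1: drop the top 1 bit(s), append 1 zero(s) on the right.
  000110110101  ->  discard [0], keep [00110110101], append 0
= 001101101010

Answer: 001101101010 (874)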